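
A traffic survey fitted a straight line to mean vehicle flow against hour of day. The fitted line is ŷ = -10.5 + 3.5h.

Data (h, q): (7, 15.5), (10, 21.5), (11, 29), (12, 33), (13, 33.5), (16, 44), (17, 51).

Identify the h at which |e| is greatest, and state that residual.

h=7: ŷ = -10.5 + 3.5·7 = 14; e = 15.5 − 14 = 1.5
h=10: ŷ = -10.5 + 3.5·10 = 24.5; e = 21.5 − 24.5 = -3
h=11: ŷ = -10.5 + 3.5·11 = 28; e = 29 − 28 = 1
h=12: ŷ = -10.5 + 3.5·12 = 31.5; e = 33 − 31.5 = 1.5
h=13: ŷ = -10.5 + 3.5·13 = 35; e = 33.5 − 35 = -1.5
h=16: ŷ = -10.5 + 3.5·16 = 45.5; e = 44 − 45.5 = -1.5
h=17: ŷ = -10.5 + 3.5·17 = 49; e = 51 − 49 = 2
Largest |e| is 3 at h = 10, residual -3.

h = 10, e = -3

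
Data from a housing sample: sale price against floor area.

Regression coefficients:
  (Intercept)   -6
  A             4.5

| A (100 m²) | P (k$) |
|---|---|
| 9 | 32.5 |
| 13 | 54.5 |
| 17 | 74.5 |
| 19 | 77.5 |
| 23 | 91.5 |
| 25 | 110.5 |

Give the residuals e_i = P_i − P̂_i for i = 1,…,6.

-2, 2, 4, -2, -6, 4

A=9: P̂ = -6 + 4.5·9 = 34.5; e = 32.5 − 34.5 = -2
A=13: P̂ = -6 + 4.5·13 = 52.5; e = 54.5 − 52.5 = 2
A=17: P̂ = -6 + 4.5·17 = 70.5; e = 74.5 − 70.5 = 4
A=19: P̂ = -6 + 4.5·19 = 79.5; e = 77.5 − 79.5 = -2
A=23: P̂ = -6 + 4.5·23 = 97.5; e = 91.5 − 97.5 = -6
A=25: P̂ = -6 + 4.5·25 = 106.5; e = 110.5 − 106.5 = 4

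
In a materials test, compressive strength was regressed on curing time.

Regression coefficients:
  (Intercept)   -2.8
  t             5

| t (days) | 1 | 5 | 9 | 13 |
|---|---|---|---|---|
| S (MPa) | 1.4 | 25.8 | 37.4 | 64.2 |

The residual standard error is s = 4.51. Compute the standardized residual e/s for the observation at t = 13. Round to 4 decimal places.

0.4435

Ŝ = -2.8 + 5·13 = 62.2
e = 64.2 − 62.2 = 2
e/s = 2 / 4.51 = 0.4435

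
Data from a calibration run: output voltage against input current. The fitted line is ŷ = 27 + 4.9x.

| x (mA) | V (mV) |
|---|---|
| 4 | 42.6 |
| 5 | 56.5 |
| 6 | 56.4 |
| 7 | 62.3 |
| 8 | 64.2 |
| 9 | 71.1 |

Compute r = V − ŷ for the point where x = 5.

r = 5

ŷ = 27 + 4.9·5 = 51.5
r = 56.5 − 51.5 = 5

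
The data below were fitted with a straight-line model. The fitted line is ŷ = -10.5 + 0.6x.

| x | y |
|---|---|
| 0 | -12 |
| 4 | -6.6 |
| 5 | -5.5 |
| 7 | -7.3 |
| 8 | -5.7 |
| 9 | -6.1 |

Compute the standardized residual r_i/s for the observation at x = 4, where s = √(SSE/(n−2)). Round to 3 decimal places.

x=0: ŷ = -10.5 + 0.6·0 = -10.5; r = -12 − (-10.5) = -1.5
x=4: ŷ = -10.5 + 0.6·4 = -8.1; r = -6.6 − (-8.1) = 1.5
x=5: ŷ = -10.5 + 0.6·5 = -7.5; r = -5.5 − (-7.5) = 2
x=7: ŷ = -10.5 + 0.6·7 = -6.3; r = -7.3 − (-6.3) = -1
x=8: ŷ = -10.5 + 0.6·8 = -5.7; r = -5.7 − (-5.7) = 0
x=9: ŷ = -10.5 + 0.6·9 = -5.1; r = -6.1 − (-5.1) = -1
SSE = 2.25 + 2.25 + 4 + 1 + 0 + 1 = 10.5
s = √(10.5/4) = 1.62019
r/s = 1.5 / 1.62019 = 0.926

0.926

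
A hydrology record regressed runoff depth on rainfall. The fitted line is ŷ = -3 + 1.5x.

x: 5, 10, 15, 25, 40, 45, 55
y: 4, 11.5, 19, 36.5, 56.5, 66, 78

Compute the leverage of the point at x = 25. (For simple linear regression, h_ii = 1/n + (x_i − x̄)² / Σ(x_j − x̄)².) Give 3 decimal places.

x̄ = (5 + 10 + 15 + 25 + 40 + 45 + 55)/7 = 27.8571
Σ(x − x̄)² = 522.449 + 318.878 + 165.306 + 8.16327 + 147.449 + 293.878 + 736.735 = 2192.86
h = 1/7 + (-2.85714)²/2192.86 = 0.142857 + 0.00372266 = 0.147

h = 0.147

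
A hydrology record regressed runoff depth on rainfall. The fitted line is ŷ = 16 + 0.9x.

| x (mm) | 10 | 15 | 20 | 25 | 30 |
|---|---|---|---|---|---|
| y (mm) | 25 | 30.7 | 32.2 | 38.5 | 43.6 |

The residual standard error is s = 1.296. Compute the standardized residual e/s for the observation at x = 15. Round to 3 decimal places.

0.926

ŷ = 16 + 0.9·15 = 29.5
e = 30.7 − 29.5 = 1.2
e/s = 1.2 / 1.296 = 0.926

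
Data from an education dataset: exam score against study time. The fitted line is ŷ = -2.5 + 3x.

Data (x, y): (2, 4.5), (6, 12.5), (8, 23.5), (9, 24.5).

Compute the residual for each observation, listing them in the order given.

1, -3, 2, 0

x=2: ŷ = -2.5 + 3·2 = 3.5; r = 4.5 − 3.5 = 1
x=6: ŷ = -2.5 + 3·6 = 15.5; r = 12.5 − 15.5 = -3
x=8: ŷ = -2.5 + 3·8 = 21.5; r = 23.5 − 21.5 = 2
x=9: ŷ = -2.5 + 3·9 = 24.5; r = 24.5 − 24.5 = 0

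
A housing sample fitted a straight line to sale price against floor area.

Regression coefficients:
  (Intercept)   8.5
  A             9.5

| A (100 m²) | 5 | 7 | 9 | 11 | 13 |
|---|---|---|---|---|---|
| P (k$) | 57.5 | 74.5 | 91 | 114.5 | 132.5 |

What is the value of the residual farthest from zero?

A=5: ŷ = 8.5 + 9.5·5 = 56; e = 57.5 − 56 = 1.5
A=7: ŷ = 8.5 + 9.5·7 = 75; e = 74.5 − 75 = -0.5
A=9: ŷ = 8.5 + 9.5·9 = 94; e = 91 − 94 = -3
A=11: ŷ = 8.5 + 9.5·11 = 113; e = 114.5 − 113 = 1.5
A=13: ŷ = 8.5 + 9.5·13 = 132; e = 132.5 − 132 = 0.5
Largest |e| is 3 at A = 9, residual -3.

e = -3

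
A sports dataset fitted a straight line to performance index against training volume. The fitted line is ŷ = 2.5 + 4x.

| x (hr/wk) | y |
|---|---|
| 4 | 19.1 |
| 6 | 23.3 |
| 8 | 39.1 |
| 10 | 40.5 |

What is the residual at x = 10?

r = -2

ŷ = 2.5 + 4·10 = 42.5
r = 40.5 − 42.5 = -2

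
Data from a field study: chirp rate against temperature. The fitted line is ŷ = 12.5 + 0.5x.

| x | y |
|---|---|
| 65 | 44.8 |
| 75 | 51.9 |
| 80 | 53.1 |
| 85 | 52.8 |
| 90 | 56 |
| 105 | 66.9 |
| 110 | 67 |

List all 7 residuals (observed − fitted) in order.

-0.2, 1.9, 0.6, -2.2, -1.5, 1.9, -0.5

x=65: ŷ = 12.5 + 0.5·65 = 45; r = 44.8 − 45 = -0.2
x=75: ŷ = 12.5 + 0.5·75 = 50; r = 51.9 − 50 = 1.9
x=80: ŷ = 12.5 + 0.5·80 = 52.5; r = 53.1 − 52.5 = 0.6
x=85: ŷ = 12.5 + 0.5·85 = 55; r = 52.8 − 55 = -2.2
x=90: ŷ = 12.5 + 0.5·90 = 57.5; r = 56 − 57.5 = -1.5
x=105: ŷ = 12.5 + 0.5·105 = 65; r = 66.9 − 65 = 1.9
x=110: ŷ = 12.5 + 0.5·110 = 67.5; r = 67 − 67.5 = -0.5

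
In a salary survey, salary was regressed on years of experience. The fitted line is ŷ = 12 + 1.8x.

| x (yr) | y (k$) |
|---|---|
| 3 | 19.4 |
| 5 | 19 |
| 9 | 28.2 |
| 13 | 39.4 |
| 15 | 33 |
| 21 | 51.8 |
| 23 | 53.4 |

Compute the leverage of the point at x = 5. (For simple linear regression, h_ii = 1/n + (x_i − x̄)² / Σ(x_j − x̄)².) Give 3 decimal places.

x̄ = (3 + 5 + 9 + 13 + 15 + 21 + 23)/7 = 12.7143
Σ(x − x̄)² = 94.3673 + 59.5102 + 13.7959 + 0.0816327 + 5.22449 + 68.6531 + 105.796 = 347.429
h = 1/7 + (-7.71429)²/347.429 = 0.142857 + 0.171288 = 0.314

h = 0.314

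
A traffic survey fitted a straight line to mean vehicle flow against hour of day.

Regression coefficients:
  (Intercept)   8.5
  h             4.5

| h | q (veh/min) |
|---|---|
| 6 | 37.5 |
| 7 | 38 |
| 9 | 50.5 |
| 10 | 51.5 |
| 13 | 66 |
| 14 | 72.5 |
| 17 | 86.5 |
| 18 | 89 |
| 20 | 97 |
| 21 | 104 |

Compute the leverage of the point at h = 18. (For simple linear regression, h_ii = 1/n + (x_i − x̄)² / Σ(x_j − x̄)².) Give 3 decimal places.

h̄ = (6 + 7 + 9 + 10 + 13 + 14 + 17 + 18 + 20 + 21)/10 = 13.5
Σ(h − h̄)² = 56.25 + 42.25 + 20.25 + 12.25 + 0.25 + 0.25 + 12.25 + 20.25 + 42.25 + 56.25 = 262.5
h = 1/10 + (4.5)²/262.5 = 0.1 + 0.0771429 = 0.177

h = 0.177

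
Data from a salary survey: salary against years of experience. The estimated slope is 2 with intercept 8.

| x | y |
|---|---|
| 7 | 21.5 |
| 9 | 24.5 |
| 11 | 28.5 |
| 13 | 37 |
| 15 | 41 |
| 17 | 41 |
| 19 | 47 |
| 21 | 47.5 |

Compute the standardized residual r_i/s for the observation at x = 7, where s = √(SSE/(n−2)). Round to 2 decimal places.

-0.22

x=7: ŷ = 8 + 2·7 = 22; r = 21.5 − 22 = -0.5
x=9: ŷ = 8 + 2·9 = 26; r = 24.5 − 26 = -1.5
x=11: ŷ = 8 + 2·11 = 30; r = 28.5 − 30 = -1.5
x=13: ŷ = 8 + 2·13 = 34; r = 37 − 34 = 3
x=15: ŷ = 8 + 2·15 = 38; r = 41 − 38 = 3
x=17: ŷ = 8 + 2·17 = 42; r = 41 − 42 = -1
x=19: ŷ = 8 + 2·19 = 46; r = 47 − 46 = 1
x=21: ŷ = 8 + 2·21 = 50; r = 47.5 − 50 = -2.5
SSE = 0.25 + 2.25 + 2.25 + 9 + 9 + 1 + 1 + 6.25 = 31
s = √(31/6) = 2.27303
r/s = -0.5 / 2.27303 = -0.22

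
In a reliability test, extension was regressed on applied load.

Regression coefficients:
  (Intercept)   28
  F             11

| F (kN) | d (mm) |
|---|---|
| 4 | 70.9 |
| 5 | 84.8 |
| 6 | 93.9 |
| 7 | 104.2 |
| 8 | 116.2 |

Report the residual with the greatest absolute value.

r = 1.8

F=4: d̂ = 28 + 11·4 = 72; r = 70.9 − 72 = -1.1
F=5: d̂ = 28 + 11·5 = 83; r = 84.8 − 83 = 1.8
F=6: d̂ = 28 + 11·6 = 94; r = 93.9 − 94 = -0.1
F=7: d̂ = 28 + 11·7 = 105; r = 104.2 − 105 = -0.8
F=8: d̂ = 28 + 11·8 = 116; r = 116.2 − 116 = 0.2
Largest |r| is 1.8 at F = 5, residual 1.8.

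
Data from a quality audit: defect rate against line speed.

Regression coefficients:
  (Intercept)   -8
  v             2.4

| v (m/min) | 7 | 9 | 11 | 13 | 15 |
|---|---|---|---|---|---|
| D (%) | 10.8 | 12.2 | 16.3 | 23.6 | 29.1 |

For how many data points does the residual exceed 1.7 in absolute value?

v=7: ŷ = -8 + 2.4·7 = 8.8; e = 10.8 − 8.8 = 2
v=9: ŷ = -8 + 2.4·9 = 13.6; e = 12.2 − 13.6 = -1.4
v=11: ŷ = -8 + 2.4·11 = 18.4; e = 16.3 − 18.4 = -2.1
v=13: ŷ = -8 + 2.4·13 = 23.2; e = 23.6 − 23.2 = 0.4
v=15: ŷ = -8 + 2.4·15 = 28; e = 29.1 − 28 = 1.1
|e| > 1.7: v=7 (|e|=2), v=11 (|e|=2.1) → 2

2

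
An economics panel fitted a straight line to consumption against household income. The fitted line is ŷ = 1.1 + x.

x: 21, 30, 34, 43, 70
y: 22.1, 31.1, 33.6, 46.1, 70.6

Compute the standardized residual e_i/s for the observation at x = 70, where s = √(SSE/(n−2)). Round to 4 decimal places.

-0.3397

x=21: ŷ = 1.1 + 21 = 22.1; e = 22.1 − 22.1 = 0
x=30: ŷ = 1.1 + 30 = 31.1; e = 31.1 − 31.1 = 0
x=34: ŷ = 1.1 + 34 = 35.1; e = 33.6 − 35.1 = -1.5
x=43: ŷ = 1.1 + 43 = 44.1; e = 46.1 − 44.1 = 2
x=70: ŷ = 1.1 + 70 = 71.1; e = 70.6 − 71.1 = -0.5
SSE = 0 + 0 + 2.25 + 4 + 0.25 = 6.5
s = √(6.5/3) = 1.47196
e/s = -0.5 / 1.47196 = -0.3397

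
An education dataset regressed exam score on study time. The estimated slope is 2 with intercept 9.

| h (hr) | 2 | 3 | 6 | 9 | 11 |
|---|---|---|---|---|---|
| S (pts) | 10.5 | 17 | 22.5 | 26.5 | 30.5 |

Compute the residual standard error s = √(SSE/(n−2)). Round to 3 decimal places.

h=2: Ŝ = 9 + 2·2 = 13; r = 10.5 − 13 = -2.5
h=3: Ŝ = 9 + 2·3 = 15; r = 17 − 15 = 2
h=6: Ŝ = 9 + 2·6 = 21; r = 22.5 − 21 = 1.5
h=9: Ŝ = 9 + 2·9 = 27; r = 26.5 − 27 = -0.5
h=11: Ŝ = 9 + 2·11 = 31; r = 30.5 − 31 = -0.5
SSE = 6.25 + 4 + 2.25 + 0.25 + 0.25 = 13
s = √(13/3) = √4.33333 ≈ 2.082

s = 2.082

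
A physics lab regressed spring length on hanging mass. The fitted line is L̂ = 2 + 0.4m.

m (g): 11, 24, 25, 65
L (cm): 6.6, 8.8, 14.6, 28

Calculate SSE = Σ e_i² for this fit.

SSE = 14.64

m=11: L̂ = 2 + 0.4·11 = 6.4; e = 6.6 − 6.4 = 0.2
m=24: L̂ = 2 + 0.4·24 = 11.6; e = 8.8 − 11.6 = -2.8
m=25: L̂ = 2 + 0.4·25 = 12; e = 14.6 − 12 = 2.6
m=65: L̂ = 2 + 0.4·65 = 28; e = 28 − 28 = 0
SSE = 0.04 + 7.84 + 6.76 + 0 = 14.64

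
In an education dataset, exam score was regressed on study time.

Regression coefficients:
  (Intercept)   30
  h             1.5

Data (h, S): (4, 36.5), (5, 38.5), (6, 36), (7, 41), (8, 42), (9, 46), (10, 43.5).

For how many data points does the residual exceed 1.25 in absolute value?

h=4: ŷ = 30 + 1.5·4 = 36; r = 36.5 − 36 = 0.5
h=5: ŷ = 30 + 1.5·5 = 37.5; r = 38.5 − 37.5 = 1
h=6: ŷ = 30 + 1.5·6 = 39; r = 36 − 39 = -3
h=7: ŷ = 30 + 1.5·7 = 40.5; r = 41 − 40.5 = 0.5
h=8: ŷ = 30 + 1.5·8 = 42; r = 42 − 42 = 0
h=9: ŷ = 30 + 1.5·9 = 43.5; r = 46 − 43.5 = 2.5
h=10: ŷ = 30 + 1.5·10 = 45; r = 43.5 − 45 = -1.5
|r| > 1.25: h=6 (|r|=3), h=9 (|r|=2.5), h=10 (|r|=1.5) → 3

3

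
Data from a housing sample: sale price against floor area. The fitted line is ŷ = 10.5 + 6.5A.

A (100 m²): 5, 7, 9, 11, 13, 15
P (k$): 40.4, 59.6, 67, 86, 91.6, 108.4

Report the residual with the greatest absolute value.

r = 4

A=5: ŷ = 10.5 + 6.5·5 = 43; r = 40.4 − 43 = -2.6
A=7: ŷ = 10.5 + 6.5·7 = 56; r = 59.6 − 56 = 3.6
A=9: ŷ = 10.5 + 6.5·9 = 69; r = 67 − 69 = -2
A=11: ŷ = 10.5 + 6.5·11 = 82; r = 86 − 82 = 4
A=13: ŷ = 10.5 + 6.5·13 = 95; r = 91.6 − 95 = -3.4
A=15: ŷ = 10.5 + 6.5·15 = 108; r = 108.4 − 108 = 0.4
Largest |r| is 4 at A = 11, residual 4.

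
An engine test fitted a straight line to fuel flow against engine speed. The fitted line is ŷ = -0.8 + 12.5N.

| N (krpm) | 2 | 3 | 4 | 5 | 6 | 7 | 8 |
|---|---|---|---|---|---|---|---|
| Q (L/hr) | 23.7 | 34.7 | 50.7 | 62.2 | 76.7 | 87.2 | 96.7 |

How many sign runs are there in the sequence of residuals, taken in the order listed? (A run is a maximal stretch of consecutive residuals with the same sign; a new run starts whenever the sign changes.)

3 runs

N=2: ŷ = -0.8 + 12.5·2 = 24.2; e = 23.7 − 24.2 = -0.5
N=3: ŷ = -0.8 + 12.5·3 = 36.7; e = 34.7 − 36.7 = -2
N=4: ŷ = -0.8 + 12.5·4 = 49.2; e = 50.7 − 49.2 = 1.5
N=5: ŷ = -0.8 + 12.5·5 = 61.7; e = 62.2 − 61.7 = 0.5
N=6: ŷ = -0.8 + 12.5·6 = 74.2; e = 76.7 − 74.2 = 2.5
N=7: ŷ = -0.8 + 12.5·7 = 86.7; e = 87.2 − 86.7 = 0.5
N=8: ŷ = -0.8 + 12.5·8 = 99.2; e = 96.7 − 99.2 = -2.5
Signs: − − + + + + −
Runs: −×2, +×4, −×1 → 3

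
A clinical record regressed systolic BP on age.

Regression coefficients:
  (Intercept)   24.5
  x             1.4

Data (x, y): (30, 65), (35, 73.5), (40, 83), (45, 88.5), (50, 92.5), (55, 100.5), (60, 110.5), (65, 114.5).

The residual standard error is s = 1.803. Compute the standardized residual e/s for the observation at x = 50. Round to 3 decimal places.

ŷ = 24.5 + 1.4·50 = 94.5
e = 92.5 − 94.5 = -2
e/s = -2 / 1.803 = -1.109

-1.109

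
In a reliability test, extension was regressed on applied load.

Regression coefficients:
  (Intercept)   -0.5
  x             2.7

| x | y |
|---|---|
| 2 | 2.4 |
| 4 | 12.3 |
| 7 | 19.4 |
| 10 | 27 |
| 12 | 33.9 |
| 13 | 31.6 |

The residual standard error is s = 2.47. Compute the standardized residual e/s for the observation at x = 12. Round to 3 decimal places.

ŷ = -0.5 + 2.7·12 = 31.9
e = 33.9 − 31.9 = 2
e/s = 2 / 2.47 = 0.810

0.810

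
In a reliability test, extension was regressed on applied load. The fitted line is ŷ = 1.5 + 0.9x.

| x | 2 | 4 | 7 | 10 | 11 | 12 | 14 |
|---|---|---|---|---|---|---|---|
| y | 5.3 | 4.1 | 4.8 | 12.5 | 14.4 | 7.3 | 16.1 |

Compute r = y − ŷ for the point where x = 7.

ŷ = 1.5 + 0.9·7 = 7.8
r = 4.8 − 7.8 = -3

r = -3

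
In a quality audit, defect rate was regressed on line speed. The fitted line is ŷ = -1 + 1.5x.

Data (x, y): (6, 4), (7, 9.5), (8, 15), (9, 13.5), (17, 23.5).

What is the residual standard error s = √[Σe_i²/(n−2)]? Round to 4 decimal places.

s = 3.3665

x=6: ŷ = -1 + 1.5·6 = 8; e = 4 − 8 = -4
x=7: ŷ = -1 + 1.5·7 = 9.5; e = 9.5 − 9.5 = 0
x=8: ŷ = -1 + 1.5·8 = 11; e = 15 − 11 = 4
x=9: ŷ = -1 + 1.5·9 = 12.5; e = 13.5 − 12.5 = 1
x=17: ŷ = -1 + 1.5·17 = 24.5; e = 23.5 − 24.5 = -1
SSE = 16 + 0 + 16 + 1 + 1 = 34
s = √(34/3) = √11.3333 ≈ 3.3665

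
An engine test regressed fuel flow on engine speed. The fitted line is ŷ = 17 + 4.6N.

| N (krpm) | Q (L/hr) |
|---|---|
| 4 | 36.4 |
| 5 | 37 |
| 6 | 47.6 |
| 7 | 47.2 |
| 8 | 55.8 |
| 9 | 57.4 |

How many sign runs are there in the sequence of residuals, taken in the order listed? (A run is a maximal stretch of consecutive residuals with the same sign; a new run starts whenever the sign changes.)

6 runs

N=4: ŷ = 17 + 4.6·4 = 35.4; r = 36.4 − 35.4 = 1
N=5: ŷ = 17 + 4.6·5 = 40; r = 37 − 40 = -3
N=6: ŷ = 17 + 4.6·6 = 44.6; r = 47.6 − 44.6 = 3
N=7: ŷ = 17 + 4.6·7 = 49.2; r = 47.2 − 49.2 = -2
N=8: ŷ = 17 + 4.6·8 = 53.8; r = 55.8 − 53.8 = 2
N=9: ŷ = 17 + 4.6·9 = 58.4; r = 57.4 − 58.4 = -1
Signs: + − + − + −
Runs: +×1, −×1, +×1, −×1, +×1, −×1 → 6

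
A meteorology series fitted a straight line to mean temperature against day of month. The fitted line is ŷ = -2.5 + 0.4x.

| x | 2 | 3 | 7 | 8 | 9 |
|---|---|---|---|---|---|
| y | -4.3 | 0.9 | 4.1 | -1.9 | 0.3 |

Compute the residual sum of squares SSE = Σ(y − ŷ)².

SSE = 33.44

x=2: ŷ = -2.5 + 0.4·2 = -1.7; r = -4.3 − (-1.7) = -2.6
x=3: ŷ = -2.5 + 0.4·3 = -1.3; r = 0.9 − (-1.3) = 2.2
x=7: ŷ = -2.5 + 0.4·7 = 0.3; r = 4.1 − 0.3 = 3.8
x=8: ŷ = -2.5 + 0.4·8 = 0.7; r = -1.9 − 0.7 = -2.6
x=9: ŷ = -2.5 + 0.4·9 = 1.1; r = 0.3 − 1.1 = -0.8
SSE = 6.76 + 4.84 + 14.44 + 6.76 + 0.64 = 33.44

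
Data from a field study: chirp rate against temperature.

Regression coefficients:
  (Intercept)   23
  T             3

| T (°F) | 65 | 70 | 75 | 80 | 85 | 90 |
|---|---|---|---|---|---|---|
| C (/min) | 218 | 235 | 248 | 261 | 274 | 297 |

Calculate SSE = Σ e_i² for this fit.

SSE = 40

T=65: Ĉ = 23 + 3·65 = 218; e = 218 − 218 = 0
T=70: Ĉ = 23 + 3·70 = 233; e = 235 − 233 = 2
T=75: Ĉ = 23 + 3·75 = 248; e = 248 − 248 = 0
T=80: Ĉ = 23 + 3·80 = 263; e = 261 − 263 = -2
T=85: Ĉ = 23 + 3·85 = 278; e = 274 − 278 = -4
T=90: Ĉ = 23 + 3·90 = 293; e = 297 − 293 = 4
SSE = 0 + 4 + 0 + 4 + 16 + 16 = 40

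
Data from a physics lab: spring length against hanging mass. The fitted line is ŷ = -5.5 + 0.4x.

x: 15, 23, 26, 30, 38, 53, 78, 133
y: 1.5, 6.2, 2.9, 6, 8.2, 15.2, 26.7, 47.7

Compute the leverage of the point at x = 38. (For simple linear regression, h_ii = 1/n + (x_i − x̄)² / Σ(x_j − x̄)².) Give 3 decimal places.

x̄ = (15 + 23 + 26 + 30 + 38 + 53 + 78 + 133)/8 = 49.5
Σ(x − x̄)² = 1190.25 + 702.25 + 552.25 + 380.25 + 132.25 + 12.25 + 812.25 + 6972.25 = 10754
h = 1/8 + (-11.5)²/10754 = 0.125 + 0.0122977 = 0.137

h = 0.137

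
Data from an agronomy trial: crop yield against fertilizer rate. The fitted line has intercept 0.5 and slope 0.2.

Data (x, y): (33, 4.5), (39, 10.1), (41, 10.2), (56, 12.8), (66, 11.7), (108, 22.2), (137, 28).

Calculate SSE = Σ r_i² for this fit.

x=33: ŷ = 0.5 + 0.2·33 = 7.1; r = 4.5 − 7.1 = -2.6
x=39: ŷ = 0.5 + 0.2·39 = 8.3; r = 10.1 − 8.3 = 1.8
x=41: ŷ = 0.5 + 0.2·41 = 8.7; r = 10.2 − 8.7 = 1.5
x=56: ŷ = 0.5 + 0.2·56 = 11.7; r = 12.8 − 11.7 = 1.1
x=66: ŷ = 0.5 + 0.2·66 = 13.7; r = 11.7 − 13.7 = -2
x=108: ŷ = 0.5 + 0.2·108 = 22.1; r = 22.2 − 22.1 = 0.1
x=137: ŷ = 0.5 + 0.2·137 = 27.9; r = 28 − 27.9 = 0.1
SSE = 6.76 + 3.24 + 2.25 + 1.21 + 4 + 0.01 + 0.01 = 17.48

SSE = 17.48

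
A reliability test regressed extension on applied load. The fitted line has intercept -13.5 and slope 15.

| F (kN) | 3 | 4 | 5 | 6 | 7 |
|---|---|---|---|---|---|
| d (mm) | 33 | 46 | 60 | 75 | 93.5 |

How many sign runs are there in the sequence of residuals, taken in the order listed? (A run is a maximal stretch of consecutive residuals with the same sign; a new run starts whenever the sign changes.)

F=3: ŷ = -13.5 + 15·3 = 31.5; e = 33 − 31.5 = 1.5
F=4: ŷ = -13.5 + 15·4 = 46.5; e = 46 − 46.5 = -0.5
F=5: ŷ = -13.5 + 15·5 = 61.5; e = 60 − 61.5 = -1.5
F=6: ŷ = -13.5 + 15·6 = 76.5; e = 75 − 76.5 = -1.5
F=7: ŷ = -13.5 + 15·7 = 91.5; e = 93.5 − 91.5 = 2
Signs: + − − − +
Runs: +×1, −×3, +×1 → 3

3 runs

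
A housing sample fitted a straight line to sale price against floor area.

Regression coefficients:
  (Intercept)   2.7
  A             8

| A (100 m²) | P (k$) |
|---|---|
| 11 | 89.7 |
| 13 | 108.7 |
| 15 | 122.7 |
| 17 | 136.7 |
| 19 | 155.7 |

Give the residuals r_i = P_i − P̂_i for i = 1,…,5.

-1, 2, 0, -2, 1

A=11: P̂ = 2.7 + 8·11 = 90.7; r = 89.7 − 90.7 = -1
A=13: P̂ = 2.7 + 8·13 = 106.7; r = 108.7 − 106.7 = 2
A=15: P̂ = 2.7 + 8·15 = 122.7; r = 122.7 − 122.7 = 0
A=17: P̂ = 2.7 + 8·17 = 138.7; r = 136.7 − 138.7 = -2
A=19: P̂ = 2.7 + 8·19 = 154.7; r = 155.7 − 154.7 = 1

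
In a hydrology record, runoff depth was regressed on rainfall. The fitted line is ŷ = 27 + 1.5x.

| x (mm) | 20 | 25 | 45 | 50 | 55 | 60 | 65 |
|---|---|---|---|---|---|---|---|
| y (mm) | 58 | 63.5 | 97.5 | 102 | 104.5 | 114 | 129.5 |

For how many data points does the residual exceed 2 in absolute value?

4

x=20: ŷ = 27 + 1.5·20 = 57; r = 58 − 57 = 1
x=25: ŷ = 27 + 1.5·25 = 64.5; r = 63.5 − 64.5 = -1
x=45: ŷ = 27 + 1.5·45 = 94.5; r = 97.5 − 94.5 = 3
x=50: ŷ = 27 + 1.5·50 = 102; r = 102 − 102 = 0
x=55: ŷ = 27 + 1.5·55 = 109.5; r = 104.5 − 109.5 = -5
x=60: ŷ = 27 + 1.5·60 = 117; r = 114 − 117 = -3
x=65: ŷ = 27 + 1.5·65 = 124.5; r = 129.5 − 124.5 = 5
|r| > 2: x=45 (|r|=3), x=55 (|r|=5), x=60 (|r|=3), x=65 (|r|=5) → 4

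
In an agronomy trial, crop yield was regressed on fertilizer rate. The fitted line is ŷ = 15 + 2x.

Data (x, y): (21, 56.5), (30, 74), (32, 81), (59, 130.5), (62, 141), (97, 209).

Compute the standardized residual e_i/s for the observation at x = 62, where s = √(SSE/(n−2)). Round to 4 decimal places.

1.0160

x=21: ŷ = 15 + 2·21 = 57; e = 56.5 − 57 = -0.5
x=30: ŷ = 15 + 2·30 = 75; e = 74 − 75 = -1
x=32: ŷ = 15 + 2·32 = 79; e = 81 − 79 = 2
x=59: ŷ = 15 + 2·59 = 133; e = 130.5 − 133 = -2.5
x=62: ŷ = 15 + 2·62 = 139; e = 141 − 139 = 2
x=97: ŷ = 15 + 2·97 = 209; e = 209 − 209 = 0
SSE = 0.25 + 1 + 4 + 6.25 + 4 + 0 = 15.5
s = √(15.5/4) = 1.9685
e/s = 2 / 1.9685 = 1.0160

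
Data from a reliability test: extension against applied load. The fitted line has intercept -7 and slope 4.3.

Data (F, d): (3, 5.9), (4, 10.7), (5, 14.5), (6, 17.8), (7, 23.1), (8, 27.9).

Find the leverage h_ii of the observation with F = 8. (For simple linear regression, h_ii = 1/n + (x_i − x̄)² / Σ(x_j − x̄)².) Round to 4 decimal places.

F̄ = (3 + 4 + 5 + 6 + 7 + 8)/6 = 5.5
Σ(F − F̄)² = 6.25 + 2.25 + 0.25 + 0.25 + 2.25 + 6.25 = 17.5
h = 1/6 + (2.5)²/17.5 = 0.166667 + 0.357143 = 0.5238

h = 0.5238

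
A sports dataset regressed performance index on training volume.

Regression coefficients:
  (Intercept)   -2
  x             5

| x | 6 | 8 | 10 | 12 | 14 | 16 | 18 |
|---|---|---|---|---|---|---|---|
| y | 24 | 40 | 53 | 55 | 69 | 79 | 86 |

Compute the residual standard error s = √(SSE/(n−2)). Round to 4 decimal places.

x=6: ŷ = -2 + 5·6 = 28; r = 24 − 28 = -4
x=8: ŷ = -2 + 5·8 = 38; r = 40 − 38 = 2
x=10: ŷ = -2 + 5·10 = 48; r = 53 − 48 = 5
x=12: ŷ = -2 + 5·12 = 58; r = 55 − 58 = -3
x=14: ŷ = -2 + 5·14 = 68; r = 69 − 68 = 1
x=16: ŷ = -2 + 5·16 = 78; r = 79 − 78 = 1
x=18: ŷ = -2 + 5·18 = 88; r = 86 − 88 = -2
SSE = 16 + 4 + 25 + 9 + 1 + 1 + 4 = 60
s = √(60/5) = √12 ≈ 3.4641

s = 3.4641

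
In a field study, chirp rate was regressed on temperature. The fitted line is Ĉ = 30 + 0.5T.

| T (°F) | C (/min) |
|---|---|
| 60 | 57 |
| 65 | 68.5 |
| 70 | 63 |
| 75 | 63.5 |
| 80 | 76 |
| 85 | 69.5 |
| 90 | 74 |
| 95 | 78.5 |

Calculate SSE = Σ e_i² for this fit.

SSE = 112

T=60: Ĉ = 30 + 0.5·60 = 60; e = 57 − 60 = -3
T=65: Ĉ = 30 + 0.5·65 = 62.5; e = 68.5 − 62.5 = 6
T=70: Ĉ = 30 + 0.5·70 = 65; e = 63 − 65 = -2
T=75: Ĉ = 30 + 0.5·75 = 67.5; e = 63.5 − 67.5 = -4
T=80: Ĉ = 30 + 0.5·80 = 70; e = 76 − 70 = 6
T=85: Ĉ = 30 + 0.5·85 = 72.5; e = 69.5 − 72.5 = -3
T=90: Ĉ = 30 + 0.5·90 = 75; e = 74 − 75 = -1
T=95: Ĉ = 30 + 0.5·95 = 77.5; e = 78.5 − 77.5 = 1
SSE = 9 + 36 + 4 + 16 + 36 + 9 + 1 + 1 = 112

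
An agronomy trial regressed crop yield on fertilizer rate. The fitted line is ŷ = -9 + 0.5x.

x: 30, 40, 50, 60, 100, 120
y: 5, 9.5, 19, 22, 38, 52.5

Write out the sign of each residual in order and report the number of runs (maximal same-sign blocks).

x=30: ŷ = -9 + 0.5·30 = 6; e = 5 − 6 = -1
x=40: ŷ = -9 + 0.5·40 = 11; e = 9.5 − 11 = -1.5
x=50: ŷ = -9 + 0.5·50 = 16; e = 19 − 16 = 3
x=60: ŷ = -9 + 0.5·60 = 21; e = 22 − 21 = 1
x=100: ŷ = -9 + 0.5·100 = 41; e = 38 − 41 = -3
x=120: ŷ = -9 + 0.5·120 = 51; e = 52.5 − 51 = 1.5
Signs: − − + + − +
Runs: −×2, +×2, −×1, +×1 → 4

4 runs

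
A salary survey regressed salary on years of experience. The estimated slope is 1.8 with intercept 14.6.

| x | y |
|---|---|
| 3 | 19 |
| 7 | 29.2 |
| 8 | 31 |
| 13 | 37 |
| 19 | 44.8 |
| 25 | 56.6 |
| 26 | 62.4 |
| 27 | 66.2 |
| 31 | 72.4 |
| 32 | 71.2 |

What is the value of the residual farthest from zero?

e = -4

x=3: ŷ = 14.6 + 1.8·3 = 20; e = 19 − 20 = -1
x=7: ŷ = 14.6 + 1.8·7 = 27.2; e = 29.2 − 27.2 = 2
x=8: ŷ = 14.6 + 1.8·8 = 29; e = 31 − 29 = 2
x=13: ŷ = 14.6 + 1.8·13 = 38; e = 37 − 38 = -1
x=19: ŷ = 14.6 + 1.8·19 = 48.8; e = 44.8 − 48.8 = -4
x=25: ŷ = 14.6 + 1.8·25 = 59.6; e = 56.6 − 59.6 = -3
x=26: ŷ = 14.6 + 1.8·26 = 61.4; e = 62.4 − 61.4 = 1
x=27: ŷ = 14.6 + 1.8·27 = 63.2; e = 66.2 − 63.2 = 3
x=31: ŷ = 14.6 + 1.8·31 = 70.4; e = 72.4 − 70.4 = 2
x=32: ŷ = 14.6 + 1.8·32 = 72.2; e = 71.2 − 72.2 = -1
Largest |e| is 4 at x = 19, residual -4.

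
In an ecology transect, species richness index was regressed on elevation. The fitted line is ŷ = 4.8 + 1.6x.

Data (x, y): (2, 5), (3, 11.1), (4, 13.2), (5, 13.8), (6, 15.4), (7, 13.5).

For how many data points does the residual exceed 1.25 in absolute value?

4

x=2: ŷ = 4.8 + 1.6·2 = 8; e = 5 − 8 = -3
x=3: ŷ = 4.8 + 1.6·3 = 9.6; e = 11.1 − 9.6 = 1.5
x=4: ŷ = 4.8 + 1.6·4 = 11.2; e = 13.2 − 11.2 = 2
x=5: ŷ = 4.8 + 1.6·5 = 12.8; e = 13.8 − 12.8 = 1
x=6: ŷ = 4.8 + 1.6·6 = 14.4; e = 15.4 − 14.4 = 1
x=7: ŷ = 4.8 + 1.6·7 = 16; e = 13.5 − 16 = -2.5
|e| > 1.25: x=2 (|e|=3), x=3 (|e|=1.5), x=4 (|e|=2), x=7 (|e|=2.5) → 4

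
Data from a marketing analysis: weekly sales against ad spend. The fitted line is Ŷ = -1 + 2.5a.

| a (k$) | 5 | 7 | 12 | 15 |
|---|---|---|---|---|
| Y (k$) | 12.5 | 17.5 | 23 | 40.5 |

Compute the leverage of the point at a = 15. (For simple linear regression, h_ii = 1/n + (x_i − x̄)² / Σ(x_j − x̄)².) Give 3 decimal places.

h = 0.689

ā = (5 + 7 + 12 + 15)/4 = 9.75
Σ(a − ā)² = 22.5625 + 7.5625 + 5.0625 + 27.5625 = 62.75
h = 1/4 + (5.25)²/62.75 = 0.25 + 0.439243 = 0.689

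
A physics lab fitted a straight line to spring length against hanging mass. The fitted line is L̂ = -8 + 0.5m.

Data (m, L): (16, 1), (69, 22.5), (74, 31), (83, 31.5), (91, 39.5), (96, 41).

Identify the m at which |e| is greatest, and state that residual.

m = 69, e = -4

m=16: L̂ = -8 + 0.5·16 = 0; e = 1 − 0 = 1
m=69: L̂ = -8 + 0.5·69 = 26.5; e = 22.5 − 26.5 = -4
m=74: L̂ = -8 + 0.5·74 = 29; e = 31 − 29 = 2
m=83: L̂ = -8 + 0.5·83 = 33.5; e = 31.5 − 33.5 = -2
m=91: L̂ = -8 + 0.5·91 = 37.5; e = 39.5 − 37.5 = 2
m=96: L̂ = -8 + 0.5·96 = 40; e = 41 − 40 = 1
Largest |e| is 4 at m = 69, residual -4.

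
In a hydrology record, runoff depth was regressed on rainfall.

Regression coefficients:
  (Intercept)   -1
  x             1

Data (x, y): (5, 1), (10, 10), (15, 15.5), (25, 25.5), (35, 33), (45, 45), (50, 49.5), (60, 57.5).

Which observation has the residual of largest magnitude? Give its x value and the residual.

x = 5, e = -3

x=5: ŷ = -1 + 5 = 4; e = 1 − 4 = -3
x=10: ŷ = -1 + 10 = 9; e = 10 − 9 = 1
x=15: ŷ = -1 + 15 = 14; e = 15.5 − 14 = 1.5
x=25: ŷ = -1 + 25 = 24; e = 25.5 − 24 = 1.5
x=35: ŷ = -1 + 35 = 34; e = 33 − 34 = -1
x=45: ŷ = -1 + 45 = 44; e = 45 − 44 = 1
x=50: ŷ = -1 + 50 = 49; e = 49.5 − 49 = 0.5
x=60: ŷ = -1 + 60 = 59; e = 57.5 − 59 = -1.5
Largest |e| is 3 at x = 5, residual -3.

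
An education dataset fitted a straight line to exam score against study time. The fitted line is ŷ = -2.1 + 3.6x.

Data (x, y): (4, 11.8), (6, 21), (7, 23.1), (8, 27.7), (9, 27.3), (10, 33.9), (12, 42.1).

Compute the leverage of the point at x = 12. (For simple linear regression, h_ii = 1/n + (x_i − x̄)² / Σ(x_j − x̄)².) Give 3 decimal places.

h = 0.524

x̄ = (4 + 6 + 7 + 8 + 9 + 10 + 12)/7 = 8
Σ(x − x̄)² = 16 + 4 + 1 + 0 + 1 + 4 + 16 = 42
h = 1/7 + (4)²/42 = 0.142857 + 0.380952 = 0.524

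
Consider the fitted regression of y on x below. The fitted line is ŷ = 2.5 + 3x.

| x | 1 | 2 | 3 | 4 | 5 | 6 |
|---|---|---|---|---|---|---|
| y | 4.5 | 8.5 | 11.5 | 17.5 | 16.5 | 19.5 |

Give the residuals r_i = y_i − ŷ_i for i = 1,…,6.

-1, 0, 0, 3, -1, -1

x=1: ŷ = 2.5 + 3·1 = 5.5; r = 4.5 − 5.5 = -1
x=2: ŷ = 2.5 + 3·2 = 8.5; r = 8.5 − 8.5 = 0
x=3: ŷ = 2.5 + 3·3 = 11.5; r = 11.5 − 11.5 = 0
x=4: ŷ = 2.5 + 3·4 = 14.5; r = 17.5 − 14.5 = 3
x=5: ŷ = 2.5 + 3·5 = 17.5; r = 16.5 − 17.5 = -1
x=6: ŷ = 2.5 + 3·6 = 20.5; r = 19.5 − 20.5 = -1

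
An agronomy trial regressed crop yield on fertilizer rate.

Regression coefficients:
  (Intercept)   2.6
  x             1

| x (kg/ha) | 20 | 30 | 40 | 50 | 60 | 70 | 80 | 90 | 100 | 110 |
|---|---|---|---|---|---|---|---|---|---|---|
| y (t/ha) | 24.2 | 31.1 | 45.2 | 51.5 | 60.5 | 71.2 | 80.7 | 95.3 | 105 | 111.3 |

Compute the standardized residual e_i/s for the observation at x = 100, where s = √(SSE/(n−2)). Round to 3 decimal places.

1.109

x=20: ŷ = 2.6 + 20 = 22.6; e = 24.2 − 22.6 = 1.6
x=30: ŷ = 2.6 + 30 = 32.6; e = 31.1 − 32.6 = -1.5
x=40: ŷ = 2.6 + 40 = 42.6; e = 45.2 − 42.6 = 2.6
x=50: ŷ = 2.6 + 50 = 52.6; e = 51.5 − 52.6 = -1.1
x=60: ŷ = 2.6 + 60 = 62.6; e = 60.5 − 62.6 = -2.1
x=70: ŷ = 2.6 + 70 = 72.6; e = 71.2 − 72.6 = -1.4
x=80: ŷ = 2.6 + 80 = 82.6; e = 80.7 − 82.6 = -1.9
x=90: ŷ = 2.6 + 90 = 92.6; e = 95.3 − 92.6 = 2.7
x=100: ŷ = 2.6 + 100 = 102.6; e = 105 − 102.6 = 2.4
x=110: ŷ = 2.6 + 110 = 112.6; e = 111.3 − 112.6 = -1.3
SSE = 2.56 + 2.25 + 6.76 + 1.21 + 4.41 + 1.96 + 3.61 + 7.29 + 5.76 + 1.69 = 37.5
s = √(37.5/8) = 2.16506
e/s = 2.4 / 2.16506 = 1.109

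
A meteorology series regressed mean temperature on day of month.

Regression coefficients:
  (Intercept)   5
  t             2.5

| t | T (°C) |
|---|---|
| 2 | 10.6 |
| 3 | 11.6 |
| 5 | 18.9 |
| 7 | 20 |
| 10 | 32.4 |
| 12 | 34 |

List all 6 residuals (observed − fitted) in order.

0.6, -0.9, 1.4, -2.5, 2.4, -1

t=2: ŷ = 5 + 2.5·2 = 10; r = 10.6 − 10 = 0.6
t=3: ŷ = 5 + 2.5·3 = 12.5; r = 11.6 − 12.5 = -0.9
t=5: ŷ = 5 + 2.5·5 = 17.5; r = 18.9 − 17.5 = 1.4
t=7: ŷ = 5 + 2.5·7 = 22.5; r = 20 − 22.5 = -2.5
t=10: ŷ = 5 + 2.5·10 = 30; r = 32.4 − 30 = 2.4
t=12: ŷ = 5 + 2.5·12 = 35; r = 34 − 35 = -1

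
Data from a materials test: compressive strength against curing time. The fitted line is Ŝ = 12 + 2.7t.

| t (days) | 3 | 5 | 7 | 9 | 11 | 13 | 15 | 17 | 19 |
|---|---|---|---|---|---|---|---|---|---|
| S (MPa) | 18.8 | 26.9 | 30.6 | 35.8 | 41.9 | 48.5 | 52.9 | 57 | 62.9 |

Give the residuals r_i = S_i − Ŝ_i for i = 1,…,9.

t=3: Ŝ = 12 + 2.7·3 = 20.1; r = 18.8 − 20.1 = -1.3
t=5: Ŝ = 12 + 2.7·5 = 25.5; r = 26.9 − 25.5 = 1.4
t=7: Ŝ = 12 + 2.7·7 = 30.9; r = 30.6 − 30.9 = -0.3
t=9: Ŝ = 12 + 2.7·9 = 36.3; r = 35.8 − 36.3 = -0.5
t=11: Ŝ = 12 + 2.7·11 = 41.7; r = 41.9 − 41.7 = 0.2
t=13: Ŝ = 12 + 2.7·13 = 47.1; r = 48.5 − 47.1 = 1.4
t=15: Ŝ = 12 + 2.7·15 = 52.5; r = 52.9 − 52.5 = 0.4
t=17: Ŝ = 12 + 2.7·17 = 57.9; r = 57 − 57.9 = -0.9
t=19: Ŝ = 12 + 2.7·19 = 63.3; r = 62.9 − 63.3 = -0.4

-1.3, 1.4, -0.3, -0.5, 0.2, 1.4, 0.4, -0.9, -0.4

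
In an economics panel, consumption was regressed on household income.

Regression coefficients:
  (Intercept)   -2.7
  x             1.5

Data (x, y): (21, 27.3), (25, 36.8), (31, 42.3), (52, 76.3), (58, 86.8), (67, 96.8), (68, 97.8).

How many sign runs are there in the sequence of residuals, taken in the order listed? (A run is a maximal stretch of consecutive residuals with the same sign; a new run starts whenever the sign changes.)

x=21: ŷ = -2.7 + 1.5·21 = 28.8; r = 27.3 − 28.8 = -1.5
x=25: ŷ = -2.7 + 1.5·25 = 34.8; r = 36.8 − 34.8 = 2
x=31: ŷ = -2.7 + 1.5·31 = 43.8; r = 42.3 − 43.8 = -1.5
x=52: ŷ = -2.7 + 1.5·52 = 75.3; r = 76.3 − 75.3 = 1
x=58: ŷ = -2.7 + 1.5·58 = 84.3; r = 86.8 − 84.3 = 2.5
x=67: ŷ = -2.7 + 1.5·67 = 97.8; r = 96.8 − 97.8 = -1
x=68: ŷ = -2.7 + 1.5·68 = 99.3; r = 97.8 − 99.3 = -1.5
Signs: − + − + + − −
Runs: −×1, +×1, −×1, +×2, −×2 → 5

5 runs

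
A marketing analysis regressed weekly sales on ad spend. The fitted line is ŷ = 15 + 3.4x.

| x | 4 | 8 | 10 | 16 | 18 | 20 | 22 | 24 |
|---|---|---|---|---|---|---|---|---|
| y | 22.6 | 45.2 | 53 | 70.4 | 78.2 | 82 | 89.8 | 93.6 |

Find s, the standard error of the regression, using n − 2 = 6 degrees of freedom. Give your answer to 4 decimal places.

s = 3.5590

x=4: ŷ = 15 + 3.4·4 = 28.6; r = 22.6 − 28.6 = -6
x=8: ŷ = 15 + 3.4·8 = 42.2; r = 45.2 − 42.2 = 3
x=10: ŷ = 15 + 3.4·10 = 49; r = 53 − 49 = 4
x=16: ŷ = 15 + 3.4·16 = 69.4; r = 70.4 − 69.4 = 1
x=18: ŷ = 15 + 3.4·18 = 76.2; r = 78.2 − 76.2 = 2
x=20: ŷ = 15 + 3.4·20 = 83; r = 82 − 83 = -1
x=22: ŷ = 15 + 3.4·22 = 89.8; r = 89.8 − 89.8 = 0
x=24: ŷ = 15 + 3.4·24 = 96.6; r = 93.6 − 96.6 = -3
SSE = 36 + 9 + 16 + 1 + 4 + 1 + 0 + 9 = 76
s = √(76/6) = √12.6667 ≈ 3.5590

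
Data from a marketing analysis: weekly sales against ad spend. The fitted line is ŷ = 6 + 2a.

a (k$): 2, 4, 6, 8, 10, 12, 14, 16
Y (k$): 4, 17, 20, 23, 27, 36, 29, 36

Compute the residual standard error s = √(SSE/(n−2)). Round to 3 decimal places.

s = 4.397

a=2: ŷ = 6 + 2·2 = 10; r = 4 − 10 = -6
a=4: ŷ = 6 + 2·4 = 14; r = 17 − 14 = 3
a=6: ŷ = 6 + 2·6 = 18; r = 20 − 18 = 2
a=8: ŷ = 6 + 2·8 = 22; r = 23 − 22 = 1
a=10: ŷ = 6 + 2·10 = 26; r = 27 − 26 = 1
a=12: ŷ = 6 + 2·12 = 30; r = 36 − 30 = 6
a=14: ŷ = 6 + 2·14 = 34; r = 29 − 34 = -5
a=16: ŷ = 6 + 2·16 = 38; r = 36 − 38 = -2
SSE = 36 + 9 + 4 + 1 + 1 + 36 + 25 + 4 = 116
s = √(116/6) = √19.3333 ≈ 4.397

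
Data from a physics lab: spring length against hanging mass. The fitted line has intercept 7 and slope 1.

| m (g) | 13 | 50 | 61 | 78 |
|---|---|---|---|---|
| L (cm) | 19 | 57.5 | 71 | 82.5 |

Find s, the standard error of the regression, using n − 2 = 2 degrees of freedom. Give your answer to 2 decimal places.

s = 2.87

m=13: ŷ = 7 + 13 = 20; e = 19 − 20 = -1
m=50: ŷ = 7 + 50 = 57; e = 57.5 − 57 = 0.5
m=61: ŷ = 7 + 61 = 68; e = 71 − 68 = 3
m=78: ŷ = 7 + 78 = 85; e = 82.5 − 85 = -2.5
SSE = 1 + 0.25 + 9 + 6.25 = 16.5
s = √(16.5/2) = √8.25 ≈ 2.87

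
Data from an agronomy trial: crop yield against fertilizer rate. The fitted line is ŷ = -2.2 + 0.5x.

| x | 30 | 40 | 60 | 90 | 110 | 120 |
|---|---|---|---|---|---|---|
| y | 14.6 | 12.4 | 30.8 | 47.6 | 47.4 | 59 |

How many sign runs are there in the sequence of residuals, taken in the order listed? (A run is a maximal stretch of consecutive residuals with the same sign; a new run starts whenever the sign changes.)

5 runs

x=30: ŷ = -2.2 + 0.5·30 = 12.8; e = 14.6 − 12.8 = 1.8
x=40: ŷ = -2.2 + 0.5·40 = 17.8; e = 12.4 − 17.8 = -5.4
x=60: ŷ = -2.2 + 0.5·60 = 27.8; e = 30.8 − 27.8 = 3
x=90: ŷ = -2.2 + 0.5·90 = 42.8; e = 47.6 − 42.8 = 4.8
x=110: ŷ = -2.2 + 0.5·110 = 52.8; e = 47.4 − 52.8 = -5.4
x=120: ŷ = -2.2 + 0.5·120 = 57.8; e = 59 − 57.8 = 1.2
Signs: + − + + − +
Runs: +×1, −×1, +×2, −×1, +×1 → 5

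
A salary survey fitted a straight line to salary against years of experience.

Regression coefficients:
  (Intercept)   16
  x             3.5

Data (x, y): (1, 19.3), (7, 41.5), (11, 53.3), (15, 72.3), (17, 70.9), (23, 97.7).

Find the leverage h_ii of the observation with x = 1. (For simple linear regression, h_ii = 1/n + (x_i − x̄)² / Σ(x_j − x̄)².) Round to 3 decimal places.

h = 0.593

x̄ = (1 + 7 + 11 + 15 + 17 + 23)/6 = 12.3333
Σ(x − x̄)² = 128.444 + 28.4444 + 1.77778 + 7.11111 + 21.7778 + 113.778 = 301.333
h = 1/6 + (-11.3333)²/301.333 = 0.166667 + 0.426254 = 0.593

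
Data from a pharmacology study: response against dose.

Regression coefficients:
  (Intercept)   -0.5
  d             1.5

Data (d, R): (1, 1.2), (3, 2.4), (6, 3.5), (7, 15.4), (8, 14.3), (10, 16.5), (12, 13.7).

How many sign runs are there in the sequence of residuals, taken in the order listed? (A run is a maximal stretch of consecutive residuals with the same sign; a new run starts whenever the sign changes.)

d=1: ŷ = -0.5 + 1.5·1 = 1; e = 1.2 − 1 = 0.2
d=3: ŷ = -0.5 + 1.5·3 = 4; e = 2.4 − 4 = -1.6
d=6: ŷ = -0.5 + 1.5·6 = 8.5; e = 3.5 − 8.5 = -5
d=7: ŷ = -0.5 + 1.5·7 = 10; e = 15.4 − 10 = 5.4
d=8: ŷ = -0.5 + 1.5·8 = 11.5; e = 14.3 − 11.5 = 2.8
d=10: ŷ = -0.5 + 1.5·10 = 14.5; e = 16.5 − 14.5 = 2
d=12: ŷ = -0.5 + 1.5·12 = 17.5; e = 13.7 − 17.5 = -3.8
Signs: + − − + + + −
Runs: +×1, −×2, +×3, −×1 → 4

4 runs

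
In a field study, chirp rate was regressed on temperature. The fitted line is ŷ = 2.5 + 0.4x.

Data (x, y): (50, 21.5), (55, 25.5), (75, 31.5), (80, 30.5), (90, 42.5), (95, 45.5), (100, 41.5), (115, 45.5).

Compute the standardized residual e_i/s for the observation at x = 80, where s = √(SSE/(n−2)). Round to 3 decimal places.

-1.171

x=50: ŷ = 2.5 + 0.4·50 = 22.5; e = 21.5 − 22.5 = -1
x=55: ŷ = 2.5 + 0.4·55 = 24.5; e = 25.5 − 24.5 = 1
x=75: ŷ = 2.5 + 0.4·75 = 32.5; e = 31.5 − 32.5 = -1
x=80: ŷ = 2.5 + 0.4·80 = 34.5; e = 30.5 − 34.5 = -4
x=90: ŷ = 2.5 + 0.4·90 = 38.5; e = 42.5 − 38.5 = 4
x=95: ŷ = 2.5 + 0.4·95 = 40.5; e = 45.5 − 40.5 = 5
x=100: ŷ = 2.5 + 0.4·100 = 42.5; e = 41.5 − 42.5 = -1
x=115: ŷ = 2.5 + 0.4·115 = 48.5; e = 45.5 − 48.5 = -3
SSE = 1 + 1 + 1 + 16 + 16 + 25 + 1 + 9 = 70
s = √(70/6) = 3.41565
e/s = -4 / 3.41565 = -1.171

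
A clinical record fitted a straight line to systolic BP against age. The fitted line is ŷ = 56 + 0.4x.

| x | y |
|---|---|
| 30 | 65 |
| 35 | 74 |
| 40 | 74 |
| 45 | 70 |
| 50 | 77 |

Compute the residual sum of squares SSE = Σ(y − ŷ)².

SSE = 46

x=30: ŷ = 56 + 0.4·30 = 68; e = 65 − 68 = -3
x=35: ŷ = 56 + 0.4·35 = 70; e = 74 − 70 = 4
x=40: ŷ = 56 + 0.4·40 = 72; e = 74 − 72 = 2
x=45: ŷ = 56 + 0.4·45 = 74; e = 70 − 74 = -4
x=50: ŷ = 56 + 0.4·50 = 76; e = 77 − 76 = 1
SSE = 9 + 16 + 4 + 16 + 1 = 46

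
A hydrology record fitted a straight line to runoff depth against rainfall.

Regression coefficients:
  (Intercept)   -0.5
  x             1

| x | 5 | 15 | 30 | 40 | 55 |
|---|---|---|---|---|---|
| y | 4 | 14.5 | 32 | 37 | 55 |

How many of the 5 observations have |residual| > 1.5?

x=5: ŷ = -0.5 + 5 = 4.5; r = 4 − 4.5 = -0.5
x=15: ŷ = -0.5 + 15 = 14.5; r = 14.5 − 14.5 = 0
x=30: ŷ = -0.5 + 30 = 29.5; r = 32 − 29.5 = 2.5
x=40: ŷ = -0.5 + 40 = 39.5; r = 37 − 39.5 = -2.5
x=55: ŷ = -0.5 + 55 = 54.5; r = 55 − 54.5 = 0.5
|r| > 1.5: x=30 (|r|=2.5), x=40 (|r|=2.5) → 2

2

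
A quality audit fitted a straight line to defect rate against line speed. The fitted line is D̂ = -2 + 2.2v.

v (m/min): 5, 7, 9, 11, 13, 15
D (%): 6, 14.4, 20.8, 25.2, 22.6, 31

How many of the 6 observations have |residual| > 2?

4

v=5: D̂ = -2 + 2.2·5 = 9; e = 6 − 9 = -3
v=7: D̂ = -2 + 2.2·7 = 13.4; e = 14.4 − 13.4 = 1
v=9: D̂ = -2 + 2.2·9 = 17.8; e = 20.8 − 17.8 = 3
v=11: D̂ = -2 + 2.2·11 = 22.2; e = 25.2 − 22.2 = 3
v=13: D̂ = -2 + 2.2·13 = 26.6; e = 22.6 − 26.6 = -4
v=15: D̂ = -2 + 2.2·15 = 31; e = 31 − 31 = 0
|e| > 2: v=5 (|e|=3), v=9 (|e|=3), v=11 (|e|=3), v=13 (|e|=4) → 4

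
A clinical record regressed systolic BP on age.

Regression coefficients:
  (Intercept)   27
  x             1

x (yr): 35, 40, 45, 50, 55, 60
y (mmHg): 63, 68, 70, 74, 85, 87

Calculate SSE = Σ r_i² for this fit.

x=35: ŷ = 27 + 35 = 62; r = 63 − 62 = 1
x=40: ŷ = 27 + 40 = 67; r = 68 − 67 = 1
x=45: ŷ = 27 + 45 = 72; r = 70 − 72 = -2
x=50: ŷ = 27 + 50 = 77; r = 74 − 77 = -3
x=55: ŷ = 27 + 55 = 82; r = 85 − 82 = 3
x=60: ŷ = 27 + 60 = 87; r = 87 − 87 = 0
SSE = 1 + 1 + 4 + 9 + 9 + 0 = 24

SSE = 24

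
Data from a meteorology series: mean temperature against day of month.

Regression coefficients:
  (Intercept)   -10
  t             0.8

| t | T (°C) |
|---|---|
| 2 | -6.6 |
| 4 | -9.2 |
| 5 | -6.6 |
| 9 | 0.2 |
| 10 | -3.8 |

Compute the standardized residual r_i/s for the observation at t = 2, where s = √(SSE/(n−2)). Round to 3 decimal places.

0.671

t=2: T̂ = -10 + 0.8·2 = -8.4; r = -6.6 − (-8.4) = 1.8
t=4: T̂ = -10 + 0.8·4 = -6.8; r = -9.2 − (-6.8) = -2.4
t=5: T̂ = -10 + 0.8·5 = -6; r = -6.6 − (-6) = -0.6
t=9: T̂ = -10 + 0.8·9 = -2.8; r = 0.2 − (-2.8) = 3
t=10: T̂ = -10 + 0.8·10 = -2; r = -3.8 − (-2) = -1.8
SSE = 3.24 + 5.76 + 0.36 + 9 + 3.24 = 21.6
s = √(21.6/3) = 2.68328
r/s = 1.8 / 2.68328 = 0.671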